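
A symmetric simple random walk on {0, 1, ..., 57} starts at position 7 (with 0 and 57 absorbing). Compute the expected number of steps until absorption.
E[τ | X_0 = 7] = 350

Let v_k = E[τ | X_0 = k]. Boundary: v_0 = v_57 = 0. Recurrence: v_k = 1 + (v_{k-1} + v_{k+1})/2 for 1 ≤ k ≤ 56. The particular solution to v_k − (v_{k-1} + v_{k+1})/2 = 1 is v_k = −k^2. Adding homogeneous solution A + B k and matching boundaries gives v_k = k (57 − k). Substituting k = 7: v_7 = 7 · 50 = 350.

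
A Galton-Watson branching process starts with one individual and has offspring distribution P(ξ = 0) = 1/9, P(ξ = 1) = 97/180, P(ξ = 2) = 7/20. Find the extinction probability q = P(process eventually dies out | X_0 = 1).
q = 20/63

The pgf is f(s) = 1/9 + 97/180·s + 7/20·s². The extinction probability q is the smallest fixed point of f in [0, 1]. Setting s = f(s):
  7/20·s² + (97/180 − 1)·s + 1/9 = 0
  7/20·s² − (1/9 + 7/20)·s + 1/9 = 0
which factors as (s − 1)·(7/20·s − 1/9) = 0, giving roots s = 1 and s = (1/9)/(7/20) = 20/63.
Mean offspring μ = 97/180 + 2·7/20 = 223/180 > 1 (supercritical), so q < 1. The extinction probability is the smaller root: q = (1/9)/(7/20) = 20/63.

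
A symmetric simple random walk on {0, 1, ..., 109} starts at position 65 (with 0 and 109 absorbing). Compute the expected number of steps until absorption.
E[τ | X_0 = 65] = 2860

Let v_k = E[τ | X_0 = k]. Boundary: v_0 = v_109 = 0. Recurrence: v_k = 1 + (v_{k-1} + v_{k+1})/2 for 1 ≤ k ≤ 108. The particular solution to v_k − (v_{k-1} + v_{k+1})/2 = 1 is v_k = −k^2. Adding homogeneous solution A + B k and matching boundaries gives v_k = k (109 − k). Substituting k = 65: v_65 = 65 · 44 = 2860.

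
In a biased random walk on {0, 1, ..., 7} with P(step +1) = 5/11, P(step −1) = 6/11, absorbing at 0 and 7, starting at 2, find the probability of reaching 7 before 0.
P(hit 7 before 0) = (1 − (6/5)^2) / (1 − (6/5)^7) = 34375/201811

Let u_k denote P(reach 7 before 0 | start at k). Boundary: u_0 = 0, u_7 = 1. Recurrence: u_k = 5/11·u_{k+1} + 6/11·u_{k-1} for 1 ≤ k ≤ 6. Try u_k = A + B·r^k with r = q/p = (6/11)/(5/11) = 6/5. Substitution satisfies the recurrence; boundary conditions give:
  u_k = (1 − r^k) / (1 − r^N) = (1 − (6/5)^2) / (1 − (6/5)^7) = 34375/201811.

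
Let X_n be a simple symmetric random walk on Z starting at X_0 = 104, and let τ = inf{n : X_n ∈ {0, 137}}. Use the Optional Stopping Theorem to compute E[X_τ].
E[X_τ] = 104

X_n is a martingale and τ is a bounded-mean stopping time (indeed τ is finite a.s. with bounded expectation since the walk is in a bounded region). By the OST, E[X_τ] = E[X_0] = 104. Equivalently: E[X_τ] = 137 · P(hit 137 first) + 0 · P(hit 0 first) = 137 · (104/137) = 104.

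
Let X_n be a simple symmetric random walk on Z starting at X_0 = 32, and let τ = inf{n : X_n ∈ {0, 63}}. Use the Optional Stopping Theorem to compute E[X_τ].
E[X_τ] = 32

X_n is a martingale and τ is a bounded-mean stopping time (indeed τ is finite a.s. with bounded expectation since the walk is in a bounded region). By the OST, E[X_τ] = E[X_0] = 32. Equivalently: E[X_τ] = 63 · P(hit 63 first) + 0 · P(hit 0 first) = 63 · (32/63) = 32.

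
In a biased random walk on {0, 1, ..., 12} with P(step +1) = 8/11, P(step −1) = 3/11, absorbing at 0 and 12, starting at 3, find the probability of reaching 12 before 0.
P(hit 12 before 0) = (1 − (3/8)^3) / (1 − (3/8)^12) = 134217728/141688547

Let u_k denote P(reach 12 before 0 | start at k). Boundary: u_0 = 0, u_12 = 1. Recurrence: u_k = 8/11·u_{k+1} + 3/11·u_{k-1} for 1 ≤ k ≤ 11. Try u_k = A + B·r^k with r = q/p = (3/11)/(8/11) = 3/8. Substitution satisfies the recurrence; boundary conditions give:
  u_k = (1 − r^k) / (1 − r^N) = (1 − (3/8)^3) / (1 − (3/8)^12) = 134217728/141688547.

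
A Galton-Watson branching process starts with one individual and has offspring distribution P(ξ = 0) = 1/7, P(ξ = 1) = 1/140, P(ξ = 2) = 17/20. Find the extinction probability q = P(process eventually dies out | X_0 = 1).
q = 20/119

The pgf is f(s) = 1/7 + 1/140·s + 17/20·s². The extinction probability q is the smallest fixed point of f in [0, 1]. Setting s = f(s):
  17/20·s² + (1/140 − 1)·s + 1/7 = 0
  17/20·s² − (1/7 + 17/20)·s + 1/7 = 0
which factors as (s − 1)·(17/20·s − 1/7) = 0, giving roots s = 1 and s = (1/7)/(17/20) = 20/119.
Mean offspring μ = 1/140 + 2·17/20 = 239/140 > 1 (supercritical), so q < 1. The extinction probability is the smaller root: q = (1/7)/(17/20) = 20/119.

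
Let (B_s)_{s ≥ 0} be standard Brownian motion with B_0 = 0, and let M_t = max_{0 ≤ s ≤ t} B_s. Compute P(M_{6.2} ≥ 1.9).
P(M_{6.2} ≥ 1.9) = 2·P(B_{6.2} ≥ 1.9) = 2(1 − Φ(1.9/√6.2)) ≈ 0.4454

By the reflection principle for Brownian motion, P(M_t ≥ a) = 2 · P(B_t ≥ a) for a ≥ 0. Since B_t ~ N(0, t), P(B_t ≥ 1.9) = 1 − Φ(1.9/√t) = 1 − Φ(1.9/√6.2) = 1 − Φ(0.7631). So
  P(M_{6.2} ≥ 1.9) = 2(1 − Φ(0.7631)) ≈ 0.4454.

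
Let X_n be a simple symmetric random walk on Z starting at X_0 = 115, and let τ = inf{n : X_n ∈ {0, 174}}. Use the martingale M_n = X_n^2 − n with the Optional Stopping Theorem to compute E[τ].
E[τ] = 6785

M_n = X_n^2 − n is a martingale (since E[X_{n+1}^2 | F_n] = X_n^2 + 1). By OST (τ has finite mean in a bounded region), E[M_τ] = E[M_0] = X_0^2 − 0 = 115^2 = 13225. Also E[M_τ] = E[X_τ^2] − E[τ]. The walk exits at 0 or 174, with P(hit 174 first) = 115/174, so E[X_τ^2] = 174^2 · 115/174 + 0 = 20010. Thus E[τ] = E[X_τ^2] − E[M_τ] = 20010 − 13225 = 6785 = 115(174 − 115) = 6785.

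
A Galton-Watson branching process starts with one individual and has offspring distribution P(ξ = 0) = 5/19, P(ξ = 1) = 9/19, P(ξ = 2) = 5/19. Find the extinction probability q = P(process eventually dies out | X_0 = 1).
q = 1

Mean offspring μ = 0·5/19 + 1·9/19 + 2·5/19 = 1 ≤ 1. For μ ≤ 1 with offspring not concentrated at 1, the Galton-Watson process goes extinct almost surely, so q = 1.
(Algebraic check: The pgf is f(s) = 5/19 + 9/19·s + 5/19·s². The extinction probability q is the smallest fixed point of f in [0, 1]. Setting s = f(s):
  5/19·s² + (9/19 − 1)·s + 5/19 = 0
  5/19·s² − (5/19 + 5/19)·s + 5/19 = 0
which factors as (s − 1)·(5/19·s − 5/19) = 0, giving roots s = 1 and s = (5/19)/(5/19) = 1. Since 1 ≥ 1, the smallest root in [0, 1] is s = 1.)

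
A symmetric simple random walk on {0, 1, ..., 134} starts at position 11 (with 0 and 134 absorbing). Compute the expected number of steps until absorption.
E[τ | X_0 = 11] = 1353

Let v_k = E[τ | X_0 = k]. Boundary: v_0 = v_134 = 0. Recurrence: v_k = 1 + (v_{k-1} + v_{k+1})/2 for 1 ≤ k ≤ 133. The particular solution to v_k − (v_{k-1} + v_{k+1})/2 = 1 is v_k = −k^2. Adding homogeneous solution A + B k and matching boundaries gives v_k = k (134 − k). Substituting k = 11: v_11 = 11 · 123 = 1353.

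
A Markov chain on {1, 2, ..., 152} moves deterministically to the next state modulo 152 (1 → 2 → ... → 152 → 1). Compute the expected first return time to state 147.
E[T_147 | X_0 = 147] = 152

The chain cycles deterministically, so starting at state 147 it returns in exactly 152 steps. Equivalently, the stationary distribution is uniform π_j = 1/152 for every state j, so by Kac's formula E[T_147] = 1/π_147 = 152.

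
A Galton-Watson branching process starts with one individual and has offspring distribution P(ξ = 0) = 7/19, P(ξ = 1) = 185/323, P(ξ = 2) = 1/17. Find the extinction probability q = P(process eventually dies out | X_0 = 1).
q = 1

Mean offspring μ = 0·7/19 + 1·185/323 + 2·1/17 = 223/323 ≤ 1. For μ ≤ 1 with offspring not concentrated at 1, the Galton-Watson process goes extinct almost surely, so q = 1.
(Algebraic check: The pgf is f(s) = 7/19 + 185/323·s + 1/17·s². The extinction probability q is the smallest fixed point of f in [0, 1]. Setting s = f(s):
  1/17·s² + (185/323 − 1)·s + 7/19 = 0
  1/17·s² − (7/19 + 1/17)·s + 7/19 = 0
which factors as (s − 1)·(1/17·s − 7/19) = 0, giving roots s = 1 and s = (7/19)/(1/17) = 119/19. Since 119/19 ≥ 1, the smallest root in [0, 1] is s = 1.)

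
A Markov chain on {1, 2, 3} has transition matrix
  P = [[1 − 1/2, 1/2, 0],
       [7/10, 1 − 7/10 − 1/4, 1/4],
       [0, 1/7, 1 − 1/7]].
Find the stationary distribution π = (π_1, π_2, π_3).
π = (28/83, 20/83, 35/83)

This is a birth-death chain on three states, which satisfies detailed balance: π_1 · P_{12} = π_2 · P_{21} and π_2 · P_{23} = π_3 · P_{32}.
From π_1 · 1/2 = π_2 · 7/10: π_2/π_1 = (1/2)/(7/10) = 5/7.
From π_2 · 1/4 = π_3 · 1/7: π_3/π_2 = (1/4)/(1/7) = 7/4.
Take π_1 proportional to 1; then unnormalized π = (1, 5/7, 5/4). Normalize by dividing by the sum 83/28:
  π = (28/83, 20/83, 35/83).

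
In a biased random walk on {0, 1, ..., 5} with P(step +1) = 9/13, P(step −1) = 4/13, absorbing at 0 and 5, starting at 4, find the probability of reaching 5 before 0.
P(hit 5 before 0) = (1 − (4/9)^4) / (1 − (4/9)^5) = 11349/11605

Let u_k denote P(reach 5 before 0 | start at k). Boundary: u_0 = 0, u_5 = 1. Recurrence: u_k = 9/13·u_{k+1} + 4/13·u_{k-1} for 1 ≤ k ≤ 4. Try u_k = A + B·r^k with r = q/p = (4/13)/(9/13) = 4/9. Substitution satisfies the recurrence; boundary conditions give:
  u_k = (1 − r^k) / (1 − r^N) = (1 − (4/9)^4) / (1 − (4/9)^5) = 11349/11605.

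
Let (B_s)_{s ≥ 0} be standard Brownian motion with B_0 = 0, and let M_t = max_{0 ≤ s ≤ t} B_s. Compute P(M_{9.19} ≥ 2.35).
P(M_{9.19} ≥ 2.35) = 2·P(B_{9.19} ≥ 2.35) = 2(1 − Φ(2.35/√9.19)) ≈ 0.4382

By the reflection principle for Brownian motion, P(M_t ≥ a) = 2 · P(B_t ≥ a) for a ≥ 0. Since B_t ~ N(0, t), P(B_t ≥ 2.35) = 1 − Φ(2.35/√t) = 1 − Φ(2.35/√9.19) = 1 − Φ(0.7752). So
  P(M_{9.19} ≥ 2.35) = 2(1 − Φ(0.7752)) ≈ 0.4382.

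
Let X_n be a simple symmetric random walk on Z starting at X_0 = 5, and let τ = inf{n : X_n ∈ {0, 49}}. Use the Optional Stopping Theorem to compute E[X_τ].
E[X_τ] = 5

X_n is a martingale and τ is a bounded-mean stopping time (indeed τ is finite a.s. with bounded expectation since the walk is in a bounded region). By the OST, E[X_τ] = E[X_0] = 5. Equivalently: E[X_τ] = 49 · P(hit 49 first) + 0 · P(hit 0 first) = 49 · (5/49) = 5.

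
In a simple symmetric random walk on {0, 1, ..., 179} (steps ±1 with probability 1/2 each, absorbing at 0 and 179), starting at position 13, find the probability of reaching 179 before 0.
P(hit 179 before 0) = 13/179

Let u_k = P(hit 179 before 0 | start at k). Then u_0 = 0, u_179 = 1, and u_k = u_{k-1}/2 + u_{k+1}/2 for 1 ≤ k ≤ 178. This harmonic recurrence is solved by u_k = k/179, giving u_13 = 13/179.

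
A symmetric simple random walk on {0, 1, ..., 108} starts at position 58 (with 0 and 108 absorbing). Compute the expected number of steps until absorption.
E[τ | X_0 = 58] = 2900

Let v_k = E[τ | X_0 = k]. Boundary: v_0 = v_108 = 0. Recurrence: v_k = 1 + (v_{k-1} + v_{k+1})/2 for 1 ≤ k ≤ 107. The particular solution to v_k − (v_{k-1} + v_{k+1})/2 = 1 is v_k = −k^2. Adding homogeneous solution A + B k and matching boundaries gives v_k = k (108 − k). Substituting k = 58: v_58 = 58 · 50 = 2900.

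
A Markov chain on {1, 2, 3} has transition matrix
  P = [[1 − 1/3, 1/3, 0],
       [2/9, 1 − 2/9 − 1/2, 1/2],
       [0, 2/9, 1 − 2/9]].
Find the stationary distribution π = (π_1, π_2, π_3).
π = (8/47, 12/47, 27/47)

This is a birth-death chain on three states, which satisfies detailed balance: π_1 · P_{12} = π_2 · P_{21} and π_2 · P_{23} = π_3 · P_{32}.
From π_1 · 1/3 = π_2 · 2/9: π_2/π_1 = (1/3)/(2/9) = 3/2.
From π_2 · 1/2 = π_3 · 2/9: π_3/π_2 = (1/2)/(2/9) = 9/4.
Take π_1 proportional to 1; then unnormalized π = (1, 3/2, 27/8). Normalize by dividing by the sum 47/8:
  π = (8/47, 12/47, 27/47).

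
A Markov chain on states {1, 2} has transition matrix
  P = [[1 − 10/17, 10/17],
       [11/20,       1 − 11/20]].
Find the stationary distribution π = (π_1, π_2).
π_1 = 187/387, π_2 = 200/387

Solve πP = π with π_1 + π_2 = 1. From πP = π: π_1 · (1 − 10/17) + π_2 · 11/20 = π_1 ⇒ π_2 · 11/20 = π_1 · 10/17 ⇒ π_2/π_1 = (10/17)/(11/20) = 200/187. Together with π_1 + π_2 = 1:
  π_1 = (11/20)/(10/17 + 11/20) = (11/20)/(387/340) = 187/387,
  π_2 = (10/17)/(10/17 + 11/20) = (10/17)/(387/340) = 200/387.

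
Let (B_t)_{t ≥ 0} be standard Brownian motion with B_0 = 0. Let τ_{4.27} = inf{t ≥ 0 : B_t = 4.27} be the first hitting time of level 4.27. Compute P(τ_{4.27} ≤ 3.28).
P(τ_{4.27} ≤ 3.28) = 2(1 − Φ(4.27/√3.28)) = 2(1 − Φ(2.3577)) ≈ 0.0184

By the reflection principle for standard BM, P(τ_b ≤ t) = 2 · P(B_t ≥ b). Since B_t ~ N(0, t), P(B_t ≥ 4.27) = 1 − Φ(4.27/√t) = 1 − Φ(4.27/√3.28) = 1 − Φ(2.3577) ≈ 0.00919. Doubling: P(τ_{4.27} ≤ 3.28) ≈ 2 · 0.00919 = 0.01838 ≈ 0.0184.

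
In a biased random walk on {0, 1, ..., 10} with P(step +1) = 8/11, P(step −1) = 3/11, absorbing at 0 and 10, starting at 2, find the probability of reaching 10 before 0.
P(hit 10 before 0) = (1 − (3/8)^2) / (1 − (3/8)^10) = 16777216/19521505

Let u_k denote P(reach 10 before 0 | start at k). Boundary: u_0 = 0, u_10 = 1. Recurrence: u_k = 8/11·u_{k+1} + 3/11·u_{k-1} for 1 ≤ k ≤ 9. Try u_k = A + B·r^k with r = q/p = (3/11)/(8/11) = 3/8. Substitution satisfies the recurrence; boundary conditions give:
  u_k = (1 − r^k) / (1 − r^N) = (1 − (3/8)^2) / (1 − (3/8)^10) = 16777216/19521505.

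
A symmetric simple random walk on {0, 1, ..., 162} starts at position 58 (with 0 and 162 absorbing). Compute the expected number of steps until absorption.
E[τ | X_0 = 58] = 6032

Let v_k = E[τ | X_0 = k]. Boundary: v_0 = v_162 = 0. Recurrence: v_k = 1 + (v_{k-1} + v_{k+1})/2 for 1 ≤ k ≤ 161. The particular solution to v_k − (v_{k-1} + v_{k+1})/2 = 1 is v_k = −k^2. Adding homogeneous solution A + B k and matching boundaries gives v_k = k (162 − k). Substituting k = 58: v_58 = 58 · 104 = 6032.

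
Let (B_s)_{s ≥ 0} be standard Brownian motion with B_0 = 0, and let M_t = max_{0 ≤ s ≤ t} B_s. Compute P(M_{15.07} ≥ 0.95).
P(M_{15.07} ≥ 0.95) = 2·P(B_{15.07} ≥ 0.95) = 2(1 − Φ(0.95/√15.07)) ≈ 0.8067

By the reflection principle for Brownian motion, P(M_t ≥ a) = 2 · P(B_t ≥ a) for a ≥ 0. Since B_t ~ N(0, t), P(B_t ≥ 0.95) = 1 − Φ(0.95/√t) = 1 − Φ(0.95/√15.07) = 1 − Φ(0.2447). So
  P(M_{15.07} ≥ 0.95) = 2(1 − Φ(0.2447)) ≈ 0.8067.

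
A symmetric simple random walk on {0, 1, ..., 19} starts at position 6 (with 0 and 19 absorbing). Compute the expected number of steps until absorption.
E[τ | X_0 = 6] = 78

Let v_k = E[τ | X_0 = k]. Boundary: v_0 = v_19 = 0. Recurrence: v_k = 1 + (v_{k-1} + v_{k+1})/2 for 1 ≤ k ≤ 18. The particular solution to v_k − (v_{k-1} + v_{k+1})/2 = 1 is v_k = −k^2. Adding homogeneous solution A + B k and matching boundaries gives v_k = k (19 − k). Substituting k = 6: v_6 = 6 · 13 = 78.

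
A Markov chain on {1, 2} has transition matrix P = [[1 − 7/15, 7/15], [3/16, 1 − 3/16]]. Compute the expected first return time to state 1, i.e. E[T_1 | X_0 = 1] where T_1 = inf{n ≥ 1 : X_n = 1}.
E[T_1 | X_0 = 1] = 1/π_1 = 157/45

For an irreducible recurrent Markov chain with stationary distribution π, E[T_i | X_0 = i] = 1/π_i (Kac's formula). Here π_1 = (3/16)/(7/15 + 3/16) = (3/16)/(157/240) = 45/157, so E[T_1 | X_0 = 1] = 1/π_1 = (7/15 + 3/16)/(3/16) = (157/240)/(3/16) = 157/45.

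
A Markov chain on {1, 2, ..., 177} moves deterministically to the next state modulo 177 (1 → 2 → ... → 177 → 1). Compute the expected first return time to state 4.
E[T_4 | X_0 = 4] = 177

The chain cycles deterministically, so starting at state 4 it returns in exactly 177 steps. Equivalently, the stationary distribution is uniform π_j = 1/177 for every state j, so by Kac's formula E[T_4] = 1/π_4 = 177.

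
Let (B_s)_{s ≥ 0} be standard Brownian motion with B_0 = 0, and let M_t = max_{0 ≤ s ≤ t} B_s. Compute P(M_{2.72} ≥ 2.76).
P(M_{2.72} ≥ 2.76) = 2·P(B_{2.72} ≥ 2.76) = 2(1 − Φ(2.76/√2.72)) ≈ 0.0942

By the reflection principle for Brownian motion, P(M_t ≥ a) = 2 · P(B_t ≥ a) for a ≥ 0. Since B_t ~ N(0, t), P(B_t ≥ 2.76) = 1 − Φ(2.76/√t) = 1 − Φ(2.76/√2.72) = 1 − Φ(1.6735). So
  P(M_{2.72} ≥ 2.76) = 2(1 − Φ(1.6735)) ≈ 0.0942.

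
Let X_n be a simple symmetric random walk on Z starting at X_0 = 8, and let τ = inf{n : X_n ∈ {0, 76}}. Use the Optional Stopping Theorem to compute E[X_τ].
E[X_τ] = 8

X_n is a martingale and τ is a bounded-mean stopping time (indeed τ is finite a.s. with bounded expectation since the walk is in a bounded region). By the OST, E[X_τ] = E[X_0] = 8. Equivalently: E[X_τ] = 76 · P(hit 76 first) + 0 · P(hit 0 first) = 76 · (8/76) = 8.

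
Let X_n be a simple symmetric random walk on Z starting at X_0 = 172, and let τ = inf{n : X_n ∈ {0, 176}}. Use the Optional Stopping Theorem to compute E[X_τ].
E[X_τ] = 172

X_n is a martingale and τ is a bounded-mean stopping time (indeed τ is finite a.s. with bounded expectation since the walk is in a bounded region). By the OST, E[X_τ] = E[X_0] = 172. Equivalently: E[X_τ] = 176 · P(hit 176 first) + 0 · P(hit 0 first) = 176 · (172/176) = 172.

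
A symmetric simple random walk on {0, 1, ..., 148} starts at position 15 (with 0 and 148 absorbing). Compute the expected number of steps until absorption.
E[τ | X_0 = 15] = 1995

Let v_k = E[τ | X_0 = k]. Boundary: v_0 = v_148 = 0. Recurrence: v_k = 1 + (v_{k-1} + v_{k+1})/2 for 1 ≤ k ≤ 147. The particular solution to v_k − (v_{k-1} + v_{k+1})/2 = 1 is v_k = −k^2. Adding homogeneous solution A + B k and matching boundaries gives v_k = k (148 − k). Substituting k = 15: v_15 = 15 · 133 = 1995.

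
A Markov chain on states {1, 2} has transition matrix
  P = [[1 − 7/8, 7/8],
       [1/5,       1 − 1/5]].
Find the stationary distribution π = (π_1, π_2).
π_1 = 8/43, π_2 = 35/43

Solve πP = π with π_1 + π_2 = 1. From πP = π: π_1 · (1 − 7/8) + π_2 · 1/5 = π_1 ⇒ π_2 · 1/5 = π_1 · 7/8 ⇒ π_2/π_1 = (7/8)/(1/5) = 35/8. Together with π_1 + π_2 = 1:
  π_1 = (1/5)/(7/8 + 1/5) = (1/5)/(43/40) = 8/43,
  π_2 = (7/8)/(7/8 + 1/5) = (7/8)/(43/40) = 35/43.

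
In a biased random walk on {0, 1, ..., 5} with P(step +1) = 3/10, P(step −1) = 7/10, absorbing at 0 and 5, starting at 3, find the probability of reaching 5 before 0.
P(hit 5 before 0) = (1 − (7/3)^3) / (1 − (7/3)^5) = 711/4141

Let u_k denote P(reach 5 before 0 | start at k). Boundary: u_0 = 0, u_5 = 1. Recurrence: u_k = 3/10·u_{k+1} + 7/10·u_{k-1} for 1 ≤ k ≤ 4. Try u_k = A + B·r^k with r = q/p = (7/10)/(3/10) = 7/3. Substitution satisfies the recurrence; boundary conditions give:
  u_k = (1 − r^k) / (1 − r^N) = (1 − (7/3)^3) / (1 − (7/3)^5) = 711/4141.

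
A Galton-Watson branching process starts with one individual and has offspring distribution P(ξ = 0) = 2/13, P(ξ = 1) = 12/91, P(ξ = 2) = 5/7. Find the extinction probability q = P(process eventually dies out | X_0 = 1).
q = 14/65

The pgf is f(s) = 2/13 + 12/91·s + 5/7·s². The extinction probability q is the smallest fixed point of f in [0, 1]. Setting s = f(s):
  5/7·s² + (12/91 − 1)·s + 2/13 = 0
  5/7·s² − (2/13 + 5/7)·s + 2/13 = 0
which factors as (s − 1)·(5/7·s − 2/13) = 0, giving roots s = 1 and s = (2/13)/(5/7) = 14/65.
Mean offspring μ = 12/91 + 2·5/7 = 142/91 > 1 (supercritical), so q < 1. The extinction probability is the smaller root: q = (2/13)/(5/7) = 14/65.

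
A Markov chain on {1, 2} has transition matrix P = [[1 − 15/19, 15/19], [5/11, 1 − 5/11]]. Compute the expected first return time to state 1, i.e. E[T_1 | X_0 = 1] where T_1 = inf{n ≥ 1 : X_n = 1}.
E[T_1 | X_0 = 1] = 1/π_1 = 52/19

For an irreducible recurrent Markov chain with stationary distribution π, E[T_i | X_0 = i] = 1/π_i (Kac's formula). Here π_1 = (5/11)/(15/19 + 5/11) = (5/11)/(260/209) = 19/52, so E[T_1 | X_0 = 1] = 1/π_1 = (15/19 + 5/11)/(5/11) = (260/209)/(5/11) = 52/19.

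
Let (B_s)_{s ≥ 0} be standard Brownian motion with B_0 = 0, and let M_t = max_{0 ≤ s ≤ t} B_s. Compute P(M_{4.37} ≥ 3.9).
P(M_{4.37} ≥ 3.9) = 2·P(B_{4.37} ≥ 3.9) = 2(1 − Φ(3.9/√4.37)) ≈ 0.0621

By the reflection principle for Brownian motion, P(M_t ≥ a) = 2 · P(B_t ≥ a) for a ≥ 0. Since B_t ~ N(0, t), P(B_t ≥ 3.9) = 1 − Φ(3.9/√t) = 1 − Φ(3.9/√4.37) = 1 − Φ(1.8656). So
  P(M_{4.37} ≥ 3.9) = 2(1 − Φ(1.8656)) ≈ 0.0621.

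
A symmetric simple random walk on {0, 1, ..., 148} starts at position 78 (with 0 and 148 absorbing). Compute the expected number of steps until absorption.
E[τ | X_0 = 78] = 5460

Let v_k = E[τ | X_0 = k]. Boundary: v_0 = v_148 = 0. Recurrence: v_k = 1 + (v_{k-1} + v_{k+1})/2 for 1 ≤ k ≤ 147. The particular solution to v_k − (v_{k-1} + v_{k+1})/2 = 1 is v_k = −k^2. Adding homogeneous solution A + B k and matching boundaries gives v_k = k (148 − k). Substituting k = 78: v_78 = 78 · 70 = 5460.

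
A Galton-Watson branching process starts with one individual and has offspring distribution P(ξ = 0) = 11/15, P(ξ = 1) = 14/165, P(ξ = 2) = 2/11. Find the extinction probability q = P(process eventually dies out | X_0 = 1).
q = 1

Mean offspring μ = 0·11/15 + 1·14/165 + 2·2/11 = 74/165 ≤ 1. For μ ≤ 1 with offspring not concentrated at 1, the Galton-Watson process goes extinct almost surely, so q = 1.
(Algebraic check: The pgf is f(s) = 11/15 + 14/165·s + 2/11·s². The extinction probability q is the smallest fixed point of f in [0, 1]. Setting s = f(s):
  2/11·s² + (14/165 − 1)·s + 11/15 = 0
  2/11·s² − (11/15 + 2/11)·s + 11/15 = 0
which factors as (s − 1)·(2/11·s − 11/15) = 0, giving roots s = 1 and s = (11/15)/(2/11) = 121/30. Since 121/30 ≥ 1, the smallest root in [0, 1] is s = 1.)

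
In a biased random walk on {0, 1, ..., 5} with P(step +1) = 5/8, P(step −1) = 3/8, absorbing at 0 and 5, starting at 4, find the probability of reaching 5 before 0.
P(hit 5 before 0) = (1 − (3/5)^4) / (1 − (3/5)^5) = 1360/1441

Let u_k denote P(reach 5 before 0 | start at k). Boundary: u_0 = 0, u_5 = 1. Recurrence: u_k = 5/8·u_{k+1} + 3/8·u_{k-1} for 1 ≤ k ≤ 4. Try u_k = A + B·r^k with r = q/p = (3/8)/(5/8) = 3/5. Substitution satisfies the recurrence; boundary conditions give:
  u_k = (1 − r^k) / (1 − r^N) = (1 − (3/5)^4) / (1 − (3/5)^5) = 1360/1441.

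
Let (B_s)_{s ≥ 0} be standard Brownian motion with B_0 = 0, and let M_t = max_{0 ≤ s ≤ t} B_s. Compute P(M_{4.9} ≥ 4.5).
P(M_{4.9} ≥ 4.5) = 2·P(B_{4.9} ≥ 4.5) = 2(1 − Φ(4.5/√4.9)) ≈ 0.0421

By the reflection principle for Brownian motion, P(M_t ≥ a) = 2 · P(B_t ≥ a) for a ≥ 0. Since B_t ~ N(0, t), P(B_t ≥ 4.5) = 1 − Φ(4.5/√t) = 1 − Φ(4.5/√4.9) = 1 − Φ(2.0329). So
  P(M_{4.9} ≥ 4.5) = 2(1 − Φ(2.0329)) ≈ 0.0421.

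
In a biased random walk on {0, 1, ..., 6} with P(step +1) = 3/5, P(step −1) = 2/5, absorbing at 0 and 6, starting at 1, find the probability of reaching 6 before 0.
P(hit 6 before 0) = (1 − (2/3)^1) / (1 − (2/3)^6) = 243/665

Let u_k denote P(reach 6 before 0 | start at k). Boundary: u_0 = 0, u_6 = 1. Recurrence: u_k = 3/5·u_{k+1} + 2/5·u_{k-1} for 1 ≤ k ≤ 5. Try u_k = A + B·r^k with r = q/p = (2/5)/(3/5) = 2/3. Substitution satisfies the recurrence; boundary conditions give:
  u_k = (1 − r^k) / (1 − r^N) = (1 − (2/3)^1) / (1 − (2/3)^6) = 243/665.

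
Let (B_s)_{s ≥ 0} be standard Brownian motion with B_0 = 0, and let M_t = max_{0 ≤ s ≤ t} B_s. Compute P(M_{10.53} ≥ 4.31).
P(M_{10.53} ≥ 4.31) = 2·P(B_{10.53} ≥ 4.31) = 2(1 − Φ(4.31/√10.53)) ≈ 0.1841

By the reflection principle for Brownian motion, P(M_t ≥ a) = 2 · P(B_t ≥ a) for a ≥ 0. Since B_t ~ N(0, t), P(B_t ≥ 4.31) = 1 − Φ(4.31/√t) = 1 − Φ(4.31/√10.53) = 1 − Φ(1.3282). So
  P(M_{10.53} ≥ 4.31) = 2(1 − Φ(1.3282)) ≈ 0.1841.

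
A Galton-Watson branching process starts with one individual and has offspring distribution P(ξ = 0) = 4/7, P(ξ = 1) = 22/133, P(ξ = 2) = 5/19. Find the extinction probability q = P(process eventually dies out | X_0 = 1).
q = 1

Mean offspring μ = 0·4/7 + 1·22/133 + 2·5/19 = 92/133 ≤ 1. For μ ≤ 1 with offspring not concentrated at 1, the Galton-Watson process goes extinct almost surely, so q = 1.
(Algebraic check: The pgf is f(s) = 4/7 + 22/133·s + 5/19·s². The extinction probability q is the smallest fixed point of f in [0, 1]. Setting s = f(s):
  5/19·s² + (22/133 − 1)·s + 4/7 = 0
  5/19·s² − (4/7 + 5/19)·s + 4/7 = 0
which factors as (s − 1)·(5/19·s − 4/7) = 0, giving roots s = 1 and s = (4/7)/(5/19) = 76/35. Since 76/35 ≥ 1, the smallest root in [0, 1] is s = 1.)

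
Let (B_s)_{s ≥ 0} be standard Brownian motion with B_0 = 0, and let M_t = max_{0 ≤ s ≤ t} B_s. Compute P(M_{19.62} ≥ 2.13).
P(M_{19.62} ≥ 2.13) = 2·P(B_{19.62} ≥ 2.13) = 2(1 − Φ(2.13/√19.62)) ≈ 0.6306

By the reflection principle for Brownian motion, P(M_t ≥ a) = 2 · P(B_t ≥ a) for a ≥ 0. Since B_t ~ N(0, t), P(B_t ≥ 2.13) = 1 − Φ(2.13/√t) = 1 − Φ(2.13/√19.62) = 1 − Φ(0.4809). So
  P(M_{19.62} ≥ 2.13) = 2(1 − Φ(0.4809)) ≈ 0.6306.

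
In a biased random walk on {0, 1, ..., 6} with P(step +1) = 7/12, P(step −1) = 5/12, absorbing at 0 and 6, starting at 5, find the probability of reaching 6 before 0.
P(hit 6 before 0) = (1 − (5/7)^5) / (1 − (5/7)^6) = 47887/51012

Let u_k denote P(reach 6 before 0 | start at k). Boundary: u_0 = 0, u_6 = 1. Recurrence: u_k = 7/12·u_{k+1} + 5/12·u_{k-1} for 1 ≤ k ≤ 5. Try u_k = A + B·r^k with r = q/p = (5/12)/(7/12) = 5/7. Substitution satisfies the recurrence; boundary conditions give:
  u_k = (1 − r^k) / (1 − r^N) = (1 − (5/7)^5) / (1 − (5/7)^6) = 47887/51012.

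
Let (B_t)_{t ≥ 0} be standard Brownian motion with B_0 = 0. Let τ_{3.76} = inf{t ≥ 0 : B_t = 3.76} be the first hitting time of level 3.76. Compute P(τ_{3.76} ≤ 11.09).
P(τ_{3.76} ≤ 11.09) = 2(1 − Φ(3.76/√11.09)) = 2(1 − Φ(1.1291)) ≈ 0.2589

By the reflection principle for standard BM, P(τ_b ≤ t) = 2 · P(B_t ≥ b). Since B_t ~ N(0, t), P(B_t ≥ 3.76) = 1 − Φ(3.76/√t) = 1 − Φ(3.76/√11.09) = 1 − Φ(1.1291) ≈ 0.12943. Doubling: P(τ_{3.76} ≤ 11.09) ≈ 2 · 0.12943 = 0.25886 ≈ 0.2589.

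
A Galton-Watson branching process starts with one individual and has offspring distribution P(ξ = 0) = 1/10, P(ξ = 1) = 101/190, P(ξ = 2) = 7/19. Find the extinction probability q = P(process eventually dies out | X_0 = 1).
q = 19/70

The pgf is f(s) = 1/10 + 101/190·s + 7/19·s². The extinction probability q is the smallest fixed point of f in [0, 1]. Setting s = f(s):
  7/19·s² + (101/190 − 1)·s + 1/10 = 0
  7/19·s² − (1/10 + 7/19)·s + 1/10 = 0
which factors as (s − 1)·(7/19·s − 1/10) = 0, giving roots s = 1 and s = (1/10)/(7/19) = 19/70.
Mean offspring μ = 101/190 + 2·7/19 = 241/190 > 1 (supercritical), so q < 1. The extinction probability is the smaller root: q = (1/10)/(7/19) = 19/70.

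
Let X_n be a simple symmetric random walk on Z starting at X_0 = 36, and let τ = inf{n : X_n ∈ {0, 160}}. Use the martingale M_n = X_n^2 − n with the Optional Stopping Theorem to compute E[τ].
E[τ] = 4464

M_n = X_n^2 − n is a martingale (since E[X_{n+1}^2 | F_n] = X_n^2 + 1). By OST (τ has finite mean in a bounded region), E[M_τ] = E[M_0] = X_0^2 − 0 = 36^2 = 1296. Also E[M_τ] = E[X_τ^2] − E[τ]. The walk exits at 0 or 160, with P(hit 160 first) = 36/160, so E[X_τ^2] = 160^2 · 36/160 + 0 = 5760. Thus E[τ] = E[X_τ^2] − E[M_τ] = 5760 − 1296 = 4464 = 36(160 − 36) = 4464.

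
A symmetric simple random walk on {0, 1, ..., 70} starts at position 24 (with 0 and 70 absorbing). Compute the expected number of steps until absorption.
E[τ | X_0 = 24] = 1104

Let v_k = E[τ | X_0 = k]. Boundary: v_0 = v_70 = 0. Recurrence: v_k = 1 + (v_{k-1} + v_{k+1})/2 for 1 ≤ k ≤ 69. The particular solution to v_k − (v_{k-1} + v_{k+1})/2 = 1 is v_k = −k^2. Adding homogeneous solution A + B k and matching boundaries gives v_k = k (70 − k). Substituting k = 24: v_24 = 24 · 46 = 1104.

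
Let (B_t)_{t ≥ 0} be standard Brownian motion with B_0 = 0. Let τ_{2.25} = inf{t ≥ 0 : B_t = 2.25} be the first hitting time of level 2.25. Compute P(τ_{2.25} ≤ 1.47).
P(τ_{2.25} ≤ 1.47) = 2(1 − Φ(2.25/√1.47)) = 2(1 − Φ(1.8558)) ≈ 0.0635

By the reflection principle for standard BM, P(τ_b ≤ t) = 2 · P(B_t ≥ b). Since B_t ~ N(0, t), P(B_t ≥ 2.25) = 1 − Φ(2.25/√t) = 1 − Φ(2.25/√1.47) = 1 − Φ(1.8558) ≈ 0.03174. Doubling: P(τ_{2.25} ≤ 1.47) ≈ 2 · 0.03174 = 0.06348 ≈ 0.0635.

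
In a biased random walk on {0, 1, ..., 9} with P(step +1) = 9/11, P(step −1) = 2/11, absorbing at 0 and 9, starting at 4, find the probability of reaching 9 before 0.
P(hit 9 before 0) = (1 − (2/9)^4) / (1 − (2/9)^9) = 55210815/55345711

Let u_k denote P(reach 9 before 0 | start at k). Boundary: u_0 = 0, u_9 = 1. Recurrence: u_k = 9/11·u_{k+1} + 2/11·u_{k-1} for 1 ≤ k ≤ 8. Try u_k = A + B·r^k with r = q/p = (2/11)/(9/11) = 2/9. Substitution satisfies the recurrence; boundary conditions give:
  u_k = (1 − r^k) / (1 − r^N) = (1 − (2/9)^4) / (1 − (2/9)^9) = 55210815/55345711.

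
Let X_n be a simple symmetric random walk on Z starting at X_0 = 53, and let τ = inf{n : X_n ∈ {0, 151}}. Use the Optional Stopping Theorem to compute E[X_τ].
E[X_τ] = 53

X_n is a martingale and τ is a bounded-mean stopping time (indeed τ is finite a.s. with bounded expectation since the walk is in a bounded region). By the OST, E[X_τ] = E[X_0] = 53. Equivalently: E[X_τ] = 151 · P(hit 151 first) + 0 · P(hit 0 first) = 151 · (53/151) = 53.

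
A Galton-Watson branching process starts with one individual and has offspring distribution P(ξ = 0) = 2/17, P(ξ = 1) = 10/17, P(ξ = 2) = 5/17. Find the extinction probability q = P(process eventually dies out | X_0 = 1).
q = 2/5

The pgf is f(s) = 2/17 + 10/17·s + 5/17·s². The extinction probability q is the smallest fixed point of f in [0, 1]. Setting s = f(s):
  5/17·s² + (10/17 − 1)·s + 2/17 = 0
  5/17·s² − (2/17 + 5/17)·s + 2/17 = 0
which factors as (s − 1)·(5/17·s − 2/17) = 0, giving roots s = 1 and s = (2/17)/(5/17) = 2/5.
Mean offspring μ = 10/17 + 2·5/17 = 20/17 > 1 (supercritical), so q < 1. The extinction probability is the smaller root: q = (2/17)/(5/17) = 2/5.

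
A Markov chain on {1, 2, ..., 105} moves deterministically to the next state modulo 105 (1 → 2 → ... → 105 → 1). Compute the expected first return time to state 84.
E[T_84 | X_0 = 84] = 105

The chain cycles deterministically, so starting at state 84 it returns in exactly 105 steps. Equivalently, the stationary distribution is uniform π_j = 1/105 for every state j, so by Kac's formula E[T_84] = 1/π_84 = 105.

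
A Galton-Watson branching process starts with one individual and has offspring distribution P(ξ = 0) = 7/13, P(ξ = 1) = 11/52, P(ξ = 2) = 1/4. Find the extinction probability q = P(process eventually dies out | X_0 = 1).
q = 1

Mean offspring μ = 0·7/13 + 1·11/52 + 2·1/4 = 37/52 ≤ 1. For μ ≤ 1 with offspring not concentrated at 1, the Galton-Watson process goes extinct almost surely, so q = 1.
(Algebraic check: The pgf is f(s) = 7/13 + 11/52·s + 1/4·s². The extinction probability q is the smallest fixed point of f in [0, 1]. Setting s = f(s):
  1/4·s² + (11/52 − 1)·s + 7/13 = 0
  1/4·s² − (7/13 + 1/4)·s + 7/13 = 0
which factors as (s − 1)·(1/4·s − 7/13) = 0, giving roots s = 1 and s = (7/13)/(1/4) = 28/13. Since 28/13 ≥ 1, the smallest root in [0, 1] is s = 1.)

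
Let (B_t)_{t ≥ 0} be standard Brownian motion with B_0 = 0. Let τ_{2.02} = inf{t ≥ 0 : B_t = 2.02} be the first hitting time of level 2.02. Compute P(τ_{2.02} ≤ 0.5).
P(τ_{2.02} ≤ 0.5) = 2(1 − Φ(2.02/√0.5)) = 2(1 − Φ(2.8567)) ≈ 0.0043

By the reflection principle for standard BM, P(τ_b ≤ t) = 2 · P(B_t ≥ b). Since B_t ~ N(0, t), P(B_t ≥ 2.02) = 1 − Φ(2.02/√t) = 1 − Φ(2.02/√0.5) = 1 − Φ(2.8567) ≈ 0.00214. Doubling: P(τ_{2.02} ≤ 0.5) ≈ 2 · 0.00214 = 0.00428 ≈ 0.0043.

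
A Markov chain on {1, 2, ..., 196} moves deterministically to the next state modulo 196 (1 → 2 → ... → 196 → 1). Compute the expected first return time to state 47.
E[T_47 | X_0 = 47] = 196

The chain cycles deterministically, so starting at state 47 it returns in exactly 196 steps. Equivalently, the stationary distribution is uniform π_j = 1/196 for every state j, so by Kac's formula E[T_47] = 1/π_47 = 196.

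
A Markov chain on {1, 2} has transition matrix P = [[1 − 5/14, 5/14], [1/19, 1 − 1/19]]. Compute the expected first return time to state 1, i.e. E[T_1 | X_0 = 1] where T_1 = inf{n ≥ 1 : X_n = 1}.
E[T_1 | X_0 = 1] = 1/π_1 = 109/14

For an irreducible recurrent Markov chain with stationary distribution π, E[T_i | X_0 = i] = 1/π_i (Kac's formula). Here π_1 = (1/19)/(5/14 + 1/19) = (1/19)/(109/266) = 14/109, so E[T_1 | X_0 = 1] = 1/π_1 = (5/14 + 1/19)/(1/19) = (109/266)/(1/19) = 109/14.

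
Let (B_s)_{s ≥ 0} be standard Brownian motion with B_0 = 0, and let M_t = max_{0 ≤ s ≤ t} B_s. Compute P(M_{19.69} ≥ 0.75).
P(M_{19.69} ≥ 0.75) = 2·P(B_{19.69} ≥ 0.75) = 2(1 − Φ(0.75/√19.69)) ≈ 0.8658

By the reflection principle for Brownian motion, P(M_t ≥ a) = 2 · P(B_t ≥ a) for a ≥ 0. Since B_t ~ N(0, t), P(B_t ≥ 0.75) = 1 − Φ(0.75/√t) = 1 − Φ(0.75/√19.69) = 1 − Φ(0.1690). So
  P(M_{19.69} ≥ 0.75) = 2(1 − Φ(0.1690)) ≈ 0.8658.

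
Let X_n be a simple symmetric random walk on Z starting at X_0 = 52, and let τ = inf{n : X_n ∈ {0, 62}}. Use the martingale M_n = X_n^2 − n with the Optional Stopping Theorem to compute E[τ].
E[τ] = 520

M_n = X_n^2 − n is a martingale (since E[X_{n+1}^2 | F_n] = X_n^2 + 1). By OST (τ has finite mean in a bounded region), E[M_τ] = E[M_0] = X_0^2 − 0 = 52^2 = 2704. Also E[M_τ] = E[X_τ^2] − E[τ]. The walk exits at 0 or 62, with P(hit 62 first) = 52/62, so E[X_τ^2] = 62^2 · 52/62 + 0 = 3224. Thus E[τ] = E[X_τ^2] − E[M_τ] = 3224 − 2704 = 520 = 52(62 − 52) = 520.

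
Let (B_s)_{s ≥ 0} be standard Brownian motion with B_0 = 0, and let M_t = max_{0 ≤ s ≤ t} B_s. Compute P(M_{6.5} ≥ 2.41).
P(M_{6.5} ≥ 2.41) = 2·P(B_{6.5} ≥ 2.41) = 2(1 − Φ(2.41/√6.5)) ≈ 0.3445

By the reflection principle for Brownian motion, P(M_t ≥ a) = 2 · P(B_t ≥ a) for a ≥ 0. Since B_t ~ N(0, t), P(B_t ≥ 2.41) = 1 − Φ(2.41/√t) = 1 − Φ(2.41/√6.5) = 1 − Φ(0.9453). So
  P(M_{6.5} ≥ 2.41) = 2(1 − Φ(0.9453)) ≈ 0.3445.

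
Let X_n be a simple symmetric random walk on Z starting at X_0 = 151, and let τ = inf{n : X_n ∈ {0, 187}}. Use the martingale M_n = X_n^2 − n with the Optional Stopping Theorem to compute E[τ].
E[τ] = 5436

M_n = X_n^2 − n is a martingale (since E[X_{n+1}^2 | F_n] = X_n^2 + 1). By OST (τ has finite mean in a bounded region), E[M_τ] = E[M_0] = X_0^2 − 0 = 151^2 = 22801. Also E[M_τ] = E[X_τ^2] − E[τ]. The walk exits at 0 or 187, with P(hit 187 first) = 151/187, so E[X_τ^2] = 187^2 · 151/187 + 0 = 28237. Thus E[τ] = E[X_τ^2] − E[M_τ] = 28237 − 22801 = 5436 = 151(187 − 151) = 5436.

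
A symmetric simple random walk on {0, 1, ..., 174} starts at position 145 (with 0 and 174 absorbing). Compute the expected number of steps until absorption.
E[τ | X_0 = 145] = 4205

Let v_k = E[τ | X_0 = k]. Boundary: v_0 = v_174 = 0. Recurrence: v_k = 1 + (v_{k-1} + v_{k+1})/2 for 1 ≤ k ≤ 173. The particular solution to v_k − (v_{k-1} + v_{k+1})/2 = 1 is v_k = −k^2. Adding homogeneous solution A + B k and matching boundaries gives v_k = k (174 − k). Substituting k = 145: v_145 = 145 · 29 = 4205.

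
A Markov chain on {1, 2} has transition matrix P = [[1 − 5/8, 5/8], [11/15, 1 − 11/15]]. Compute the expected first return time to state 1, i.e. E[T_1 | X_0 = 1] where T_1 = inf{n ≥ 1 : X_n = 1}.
E[T_1 | X_0 = 1] = 1/π_1 = 163/88

For an irreducible recurrent Markov chain with stationary distribution π, E[T_i | X_0 = i] = 1/π_i (Kac's formula). Here π_1 = (11/15)/(5/8 + 11/15) = (11/15)/(163/120) = 88/163, so E[T_1 | X_0 = 1] = 1/π_1 = (5/8 + 11/15)/(11/15) = (163/120)/(11/15) = 163/88.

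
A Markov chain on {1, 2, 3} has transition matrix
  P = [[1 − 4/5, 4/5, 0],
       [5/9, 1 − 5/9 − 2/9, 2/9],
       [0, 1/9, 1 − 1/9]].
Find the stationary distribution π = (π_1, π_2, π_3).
π = (25/133, 36/133, 72/133)

This is a birth-death chain on three states, which satisfies detailed balance: π_1 · P_{12} = π_2 · P_{21} and π_2 · P_{23} = π_3 · P_{32}.
From π_1 · 4/5 = π_2 · 5/9: π_2/π_1 = (4/5)/(5/9) = 36/25.
From π_2 · 2/9 = π_3 · 1/9: π_3/π_2 = (2/9)/(1/9) = 2.
Take π_1 proportional to 1; then unnormalized π = (1, 36/25, 72/25). Normalize by dividing by the sum 133/25:
  π = (25/133, 36/133, 72/133).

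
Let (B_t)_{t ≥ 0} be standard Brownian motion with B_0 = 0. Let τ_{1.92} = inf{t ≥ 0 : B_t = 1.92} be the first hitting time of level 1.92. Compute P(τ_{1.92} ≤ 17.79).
P(τ_{1.92} ≤ 17.79) = 2(1 − Φ(1.92/√17.79)) = 2(1 − Φ(0.4552)) ≈ 0.6490

By the reflection principle for standard BM, P(τ_b ≤ t) = 2 · P(B_t ≥ b). Since B_t ~ N(0, t), P(B_t ≥ 1.92) = 1 − Φ(1.92/√t) = 1 − Φ(1.92/√17.79) = 1 − Φ(0.4552) ≈ 0.32448. Doubling: P(τ_{1.92} ≤ 17.79) ≈ 2 · 0.32448 = 0.64896 ≈ 0.6490.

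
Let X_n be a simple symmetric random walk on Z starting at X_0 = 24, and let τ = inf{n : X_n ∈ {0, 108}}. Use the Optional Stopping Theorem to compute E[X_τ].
E[X_τ] = 24

X_n is a martingale and τ is a bounded-mean stopping time (indeed τ is finite a.s. with bounded expectation since the walk is in a bounded region). By the OST, E[X_τ] = E[X_0] = 24. Equivalently: E[X_τ] = 108 · P(hit 108 first) + 0 · P(hit 0 first) = 108 · (24/108) = 24.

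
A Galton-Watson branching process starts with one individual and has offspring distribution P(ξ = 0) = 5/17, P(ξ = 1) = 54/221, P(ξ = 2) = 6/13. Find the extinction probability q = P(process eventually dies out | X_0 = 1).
q = 65/102

The pgf is f(s) = 5/17 + 54/221·s + 6/13·s². The extinction probability q is the smallest fixed point of f in [0, 1]. Setting s = f(s):
  6/13·s² + (54/221 − 1)·s + 5/17 = 0
  6/13·s² − (5/17 + 6/13)·s + 5/17 = 0
which factors as (s − 1)·(6/13·s − 5/17) = 0, giving roots s = 1 and s = (5/17)/(6/13) = 65/102.
Mean offspring μ = 54/221 + 2·6/13 = 258/221 > 1 (supercritical), so q < 1. The extinction probability is the smaller root: q = (5/17)/(6/13) = 65/102.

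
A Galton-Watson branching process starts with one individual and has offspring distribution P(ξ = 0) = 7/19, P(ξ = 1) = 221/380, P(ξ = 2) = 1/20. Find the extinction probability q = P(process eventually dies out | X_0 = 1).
q = 1

Mean offspring μ = 0·7/19 + 1·221/380 + 2·1/20 = 259/380 ≤ 1. For μ ≤ 1 with offspring not concentrated at 1, the Galton-Watson process goes extinct almost surely, so q = 1.
(Algebraic check: The pgf is f(s) = 7/19 + 221/380·s + 1/20·s². The extinction probability q is the smallest fixed point of f in [0, 1]. Setting s = f(s):
  1/20·s² + (221/380 − 1)·s + 7/19 = 0
  1/20·s² − (7/19 + 1/20)·s + 7/19 = 0
which factors as (s − 1)·(1/20·s − 7/19) = 0, giving roots s = 1 and s = (7/19)/(1/20) = 140/19. Since 140/19 ≥ 1, the smallest root in [0, 1] is s = 1.)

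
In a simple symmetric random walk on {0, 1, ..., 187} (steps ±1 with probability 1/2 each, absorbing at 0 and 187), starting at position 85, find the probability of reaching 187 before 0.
P(hit 187 before 0) = 85/187 = 5/11

Let u_k = P(hit 187 before 0 | start at k). Then u_0 = 0, u_187 = 1, and u_k = u_{k-1}/2 + u_{k+1}/2 for 1 ≤ k ≤ 186. This harmonic recurrence is solved by u_k = k/187, giving u_85 = 85/187 = 5/11.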